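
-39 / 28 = -1.39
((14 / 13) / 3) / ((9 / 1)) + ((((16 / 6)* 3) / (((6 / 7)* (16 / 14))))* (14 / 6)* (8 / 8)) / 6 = 1505 / 468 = 3.22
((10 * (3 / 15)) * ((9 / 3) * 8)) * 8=384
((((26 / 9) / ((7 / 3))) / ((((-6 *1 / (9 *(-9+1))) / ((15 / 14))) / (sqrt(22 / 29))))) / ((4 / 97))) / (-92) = -18915 *sqrt(638) / 130732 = -3.65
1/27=0.04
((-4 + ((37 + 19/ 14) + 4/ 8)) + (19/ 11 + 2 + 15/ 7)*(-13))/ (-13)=456/ 143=3.19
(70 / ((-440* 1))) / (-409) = 7 / 17996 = 0.00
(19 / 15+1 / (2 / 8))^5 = 4052.09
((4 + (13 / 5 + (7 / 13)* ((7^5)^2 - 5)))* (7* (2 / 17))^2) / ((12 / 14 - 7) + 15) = 6782230902734 / 582335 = 11646613.90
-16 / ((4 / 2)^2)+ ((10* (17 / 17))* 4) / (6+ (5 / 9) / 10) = 284 / 109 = 2.61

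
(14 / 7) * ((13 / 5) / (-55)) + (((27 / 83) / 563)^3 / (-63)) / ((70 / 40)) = -129995670889200686 / 1374954211302639275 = -0.09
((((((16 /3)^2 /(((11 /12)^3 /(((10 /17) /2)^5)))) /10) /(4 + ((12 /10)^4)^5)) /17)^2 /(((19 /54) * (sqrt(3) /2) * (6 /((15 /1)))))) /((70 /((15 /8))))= 2263113856315612792968750000000000000000000 * sqrt(3) /139870931954424245069605442012386830783563121024411373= 0.00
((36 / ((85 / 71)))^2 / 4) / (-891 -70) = -1633284 / 6943225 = -0.24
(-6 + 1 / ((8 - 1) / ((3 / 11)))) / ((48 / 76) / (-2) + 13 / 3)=-26163 / 17633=-1.48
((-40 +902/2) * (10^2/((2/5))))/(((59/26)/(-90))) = -240435000/59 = -4075169.49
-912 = -912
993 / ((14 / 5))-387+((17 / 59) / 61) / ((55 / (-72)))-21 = -147882051 / 2771230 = -53.36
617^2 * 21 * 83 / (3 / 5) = 1105901545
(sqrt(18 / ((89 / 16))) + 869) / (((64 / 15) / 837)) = 37665 * sqrt(178) / 1424 + 10910295 / 64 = 170826.25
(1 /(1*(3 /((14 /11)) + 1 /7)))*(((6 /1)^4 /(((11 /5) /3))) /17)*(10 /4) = 19440 /187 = 103.96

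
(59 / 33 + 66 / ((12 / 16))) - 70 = 653 / 33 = 19.79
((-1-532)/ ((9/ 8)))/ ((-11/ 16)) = 68224/ 99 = 689.13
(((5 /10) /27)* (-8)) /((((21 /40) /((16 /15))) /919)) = -470528 /1701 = -276.62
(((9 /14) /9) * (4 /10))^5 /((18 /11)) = 11 /945393750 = 0.00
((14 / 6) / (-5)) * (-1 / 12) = 7 / 180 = 0.04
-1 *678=-678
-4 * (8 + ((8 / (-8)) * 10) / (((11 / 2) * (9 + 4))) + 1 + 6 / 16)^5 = -131627764931130603125 / 489857916461056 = -268706.01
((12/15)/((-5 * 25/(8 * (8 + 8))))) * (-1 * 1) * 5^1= 512/125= 4.10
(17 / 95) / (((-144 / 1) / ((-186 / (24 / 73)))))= 38471 / 54720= 0.70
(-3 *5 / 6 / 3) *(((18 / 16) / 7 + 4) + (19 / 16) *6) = -395 / 42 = -9.40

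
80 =80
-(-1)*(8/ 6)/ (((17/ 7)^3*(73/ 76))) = 104272/ 1075947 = 0.10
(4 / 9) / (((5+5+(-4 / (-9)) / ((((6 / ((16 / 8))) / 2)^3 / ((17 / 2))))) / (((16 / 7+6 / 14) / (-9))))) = -114 / 9457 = -0.01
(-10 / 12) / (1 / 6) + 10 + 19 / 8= 59 / 8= 7.38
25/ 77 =0.32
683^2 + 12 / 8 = 932981 / 2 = 466490.50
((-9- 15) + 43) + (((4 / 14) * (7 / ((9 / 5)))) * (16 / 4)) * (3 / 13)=781 / 39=20.03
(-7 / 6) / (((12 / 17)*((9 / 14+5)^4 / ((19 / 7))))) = -1551046 / 350550729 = -0.00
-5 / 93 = -0.05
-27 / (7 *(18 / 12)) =-18 / 7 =-2.57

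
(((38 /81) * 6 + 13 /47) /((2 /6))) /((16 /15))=19615 /2256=8.69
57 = 57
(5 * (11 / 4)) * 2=55 / 2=27.50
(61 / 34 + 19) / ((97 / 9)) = 6363 / 3298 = 1.93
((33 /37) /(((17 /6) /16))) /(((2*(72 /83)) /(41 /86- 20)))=-1532927 /27047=-56.68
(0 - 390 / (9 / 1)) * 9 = -390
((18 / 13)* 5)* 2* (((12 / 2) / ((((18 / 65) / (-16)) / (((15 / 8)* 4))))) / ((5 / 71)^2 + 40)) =-36295200 / 40333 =-899.89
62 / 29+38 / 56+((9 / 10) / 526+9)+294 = 81636643 / 266945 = 305.82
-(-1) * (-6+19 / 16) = -77 / 16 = -4.81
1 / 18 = 0.06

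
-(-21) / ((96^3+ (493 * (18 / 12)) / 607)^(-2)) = 24226198006974312069 / 1473796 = 16437958853853.80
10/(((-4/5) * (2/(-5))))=125/4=31.25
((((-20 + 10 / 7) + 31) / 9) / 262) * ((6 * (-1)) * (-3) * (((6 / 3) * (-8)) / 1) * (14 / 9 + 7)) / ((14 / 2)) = -5104 / 2751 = -1.86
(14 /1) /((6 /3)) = 7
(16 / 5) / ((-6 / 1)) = -8 / 15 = -0.53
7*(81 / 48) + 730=11869 / 16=741.81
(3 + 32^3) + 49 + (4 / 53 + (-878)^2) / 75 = 57105452 / 1325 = 43098.45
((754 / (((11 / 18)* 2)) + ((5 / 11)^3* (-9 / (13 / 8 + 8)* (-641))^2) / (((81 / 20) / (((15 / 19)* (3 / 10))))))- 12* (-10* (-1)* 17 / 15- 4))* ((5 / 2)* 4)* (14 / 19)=7502762913560 / 406975877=18435.40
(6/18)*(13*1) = 13/3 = 4.33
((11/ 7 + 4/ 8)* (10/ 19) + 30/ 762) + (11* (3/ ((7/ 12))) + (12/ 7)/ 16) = 3905751/ 67564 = 57.81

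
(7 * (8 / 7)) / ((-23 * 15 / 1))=-8 / 345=-0.02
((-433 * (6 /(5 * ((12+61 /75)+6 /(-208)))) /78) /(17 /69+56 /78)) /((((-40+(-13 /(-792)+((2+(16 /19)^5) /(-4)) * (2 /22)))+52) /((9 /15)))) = -54841082942707776 /2023330671084190685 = -0.03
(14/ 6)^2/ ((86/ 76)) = 1862/ 387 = 4.81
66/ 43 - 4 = -106/ 43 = -2.47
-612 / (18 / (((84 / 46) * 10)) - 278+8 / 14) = 42840 / 19351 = 2.21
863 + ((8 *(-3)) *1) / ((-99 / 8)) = 28543 / 33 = 864.94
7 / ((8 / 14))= 49 / 4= 12.25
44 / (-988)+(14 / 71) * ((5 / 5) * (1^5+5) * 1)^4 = 4480787 / 17537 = 255.50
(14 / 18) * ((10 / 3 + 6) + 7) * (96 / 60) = 2744 / 135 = 20.33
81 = 81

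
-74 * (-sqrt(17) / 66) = 37 * sqrt(17) / 33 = 4.62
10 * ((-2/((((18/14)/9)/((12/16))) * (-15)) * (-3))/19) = -21/19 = -1.11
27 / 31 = 0.87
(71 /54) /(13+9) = 0.06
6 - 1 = 5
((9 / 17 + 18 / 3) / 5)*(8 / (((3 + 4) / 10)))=1776 / 119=14.92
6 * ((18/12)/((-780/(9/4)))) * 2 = -27/520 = -0.05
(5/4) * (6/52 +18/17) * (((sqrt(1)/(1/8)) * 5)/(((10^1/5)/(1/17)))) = 1.73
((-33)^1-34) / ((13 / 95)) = -6365 / 13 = -489.62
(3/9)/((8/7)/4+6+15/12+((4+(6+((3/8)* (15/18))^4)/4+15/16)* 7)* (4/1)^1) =458752/258533091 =0.00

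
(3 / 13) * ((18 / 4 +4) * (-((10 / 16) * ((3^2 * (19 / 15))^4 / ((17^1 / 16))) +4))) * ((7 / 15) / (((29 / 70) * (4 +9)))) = -79608046 / 47125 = -1689.30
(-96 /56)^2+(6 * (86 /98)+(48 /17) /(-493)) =3366810 /410669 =8.20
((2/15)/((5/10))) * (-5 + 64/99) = -1724/1485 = -1.16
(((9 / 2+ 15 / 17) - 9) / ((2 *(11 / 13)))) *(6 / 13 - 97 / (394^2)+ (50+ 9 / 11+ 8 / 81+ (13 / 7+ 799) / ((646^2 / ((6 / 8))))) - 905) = 91916901300721379291 / 50371347756302496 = 1824.79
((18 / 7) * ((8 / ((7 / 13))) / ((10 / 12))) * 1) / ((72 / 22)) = 3432 / 245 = 14.01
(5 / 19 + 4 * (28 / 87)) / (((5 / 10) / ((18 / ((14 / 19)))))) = 15378 / 203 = 75.75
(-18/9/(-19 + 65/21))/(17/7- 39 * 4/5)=-735/168169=-0.00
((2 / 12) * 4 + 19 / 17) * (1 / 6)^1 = 91 / 306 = 0.30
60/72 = 5/6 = 0.83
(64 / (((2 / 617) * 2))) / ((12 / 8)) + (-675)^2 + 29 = 1386706 / 3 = 462235.33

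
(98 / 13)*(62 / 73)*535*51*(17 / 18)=469720370 / 2847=164987.84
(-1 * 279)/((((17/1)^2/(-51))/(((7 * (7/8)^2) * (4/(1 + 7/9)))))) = 593.71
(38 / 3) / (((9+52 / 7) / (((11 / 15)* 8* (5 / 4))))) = 5852 / 1035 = 5.65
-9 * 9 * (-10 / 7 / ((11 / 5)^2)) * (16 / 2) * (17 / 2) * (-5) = -8128.69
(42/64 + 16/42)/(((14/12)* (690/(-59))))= -41123/540960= -0.08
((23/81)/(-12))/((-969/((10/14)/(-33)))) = -115/217571508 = -0.00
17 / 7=2.43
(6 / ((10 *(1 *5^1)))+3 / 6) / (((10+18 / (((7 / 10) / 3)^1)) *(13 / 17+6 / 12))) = 3689 / 655750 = 0.01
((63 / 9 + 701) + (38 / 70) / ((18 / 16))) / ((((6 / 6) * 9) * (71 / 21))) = 223172 / 9585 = 23.28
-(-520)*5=2600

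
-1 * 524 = -524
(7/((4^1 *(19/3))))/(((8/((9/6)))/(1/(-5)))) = -0.01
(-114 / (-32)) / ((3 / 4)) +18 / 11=281 / 44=6.39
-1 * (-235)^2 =-55225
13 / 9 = 1.44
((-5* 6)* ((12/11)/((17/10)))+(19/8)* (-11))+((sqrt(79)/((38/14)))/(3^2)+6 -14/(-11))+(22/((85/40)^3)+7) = -12456227/432344+7* sqrt(79)/171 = -28.45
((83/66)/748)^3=0.00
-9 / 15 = -3 / 5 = -0.60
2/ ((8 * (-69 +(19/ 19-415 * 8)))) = -1/ 13552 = -0.00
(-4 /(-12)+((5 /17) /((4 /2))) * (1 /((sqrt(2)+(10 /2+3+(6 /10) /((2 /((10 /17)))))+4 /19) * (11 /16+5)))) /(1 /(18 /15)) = 187145318 /463451495 - 294576 * sqrt(2) /648832093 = 0.40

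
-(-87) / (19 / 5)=435 / 19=22.89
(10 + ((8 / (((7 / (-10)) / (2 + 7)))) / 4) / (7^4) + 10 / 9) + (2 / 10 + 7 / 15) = 11.77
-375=-375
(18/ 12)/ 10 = 0.15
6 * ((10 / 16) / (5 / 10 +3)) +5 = 85 / 14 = 6.07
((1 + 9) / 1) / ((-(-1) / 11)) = 110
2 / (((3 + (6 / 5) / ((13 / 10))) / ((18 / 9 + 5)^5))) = 436982 / 51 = 8568.27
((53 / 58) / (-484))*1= -53 / 28072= -0.00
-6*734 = -4404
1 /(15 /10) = 2 /3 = 0.67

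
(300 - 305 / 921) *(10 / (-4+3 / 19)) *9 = -7019.64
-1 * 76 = -76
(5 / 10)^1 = 1 / 2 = 0.50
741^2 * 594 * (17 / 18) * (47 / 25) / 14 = 14477618727 / 350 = 41364624.93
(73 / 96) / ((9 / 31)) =2263 / 864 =2.62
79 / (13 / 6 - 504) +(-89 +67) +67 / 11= -532139 / 33121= -16.07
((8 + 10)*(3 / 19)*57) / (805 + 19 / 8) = 432 / 2153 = 0.20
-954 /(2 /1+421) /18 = -53 /423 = -0.13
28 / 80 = 7 / 20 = 0.35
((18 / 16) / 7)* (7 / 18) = 1 / 16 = 0.06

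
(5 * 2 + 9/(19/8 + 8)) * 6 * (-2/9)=-3608/249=-14.49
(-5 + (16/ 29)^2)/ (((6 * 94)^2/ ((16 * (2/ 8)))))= -3949/ 66879684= -0.00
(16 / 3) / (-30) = -8 / 45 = -0.18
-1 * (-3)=3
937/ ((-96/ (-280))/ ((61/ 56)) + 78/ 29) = 8287765/ 26574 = 311.87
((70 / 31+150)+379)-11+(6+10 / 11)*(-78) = -18.65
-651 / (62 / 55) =-1155 / 2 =-577.50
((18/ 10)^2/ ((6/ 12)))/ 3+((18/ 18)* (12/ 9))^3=3058/ 675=4.53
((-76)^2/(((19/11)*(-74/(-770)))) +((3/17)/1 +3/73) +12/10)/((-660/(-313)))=625130693519/37881525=16502.26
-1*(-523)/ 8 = 523/ 8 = 65.38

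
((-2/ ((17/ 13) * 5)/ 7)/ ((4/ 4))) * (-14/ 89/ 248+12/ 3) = -573781/ 3283210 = -0.17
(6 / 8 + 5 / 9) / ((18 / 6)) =47 / 108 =0.44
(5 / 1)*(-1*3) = -15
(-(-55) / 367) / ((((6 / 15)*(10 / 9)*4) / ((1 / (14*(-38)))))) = -495 / 3123904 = -0.00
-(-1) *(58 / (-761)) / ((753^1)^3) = -0.00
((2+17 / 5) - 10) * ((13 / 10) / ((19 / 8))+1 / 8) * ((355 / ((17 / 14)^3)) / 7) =-40888687 / 466735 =-87.61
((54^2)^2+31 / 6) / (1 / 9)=153055101 / 2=76527550.50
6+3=9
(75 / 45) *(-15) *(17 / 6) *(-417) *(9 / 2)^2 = 4785075 / 8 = 598134.38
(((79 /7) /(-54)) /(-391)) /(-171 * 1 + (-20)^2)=79 /33845742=0.00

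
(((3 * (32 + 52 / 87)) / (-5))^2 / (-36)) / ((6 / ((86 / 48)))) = -21615283 / 6812100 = -3.17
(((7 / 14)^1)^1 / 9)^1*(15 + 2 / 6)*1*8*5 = 920 / 27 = 34.07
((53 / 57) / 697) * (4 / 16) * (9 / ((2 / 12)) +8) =1643 / 79458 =0.02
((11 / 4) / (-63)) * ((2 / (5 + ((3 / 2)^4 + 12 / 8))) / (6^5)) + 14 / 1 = 158601229 / 11328660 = 14.00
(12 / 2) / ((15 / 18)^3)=1296 / 125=10.37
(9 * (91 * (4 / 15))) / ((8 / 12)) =1638 / 5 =327.60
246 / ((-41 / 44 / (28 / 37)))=-7392 / 37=-199.78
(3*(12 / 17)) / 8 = 9 / 34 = 0.26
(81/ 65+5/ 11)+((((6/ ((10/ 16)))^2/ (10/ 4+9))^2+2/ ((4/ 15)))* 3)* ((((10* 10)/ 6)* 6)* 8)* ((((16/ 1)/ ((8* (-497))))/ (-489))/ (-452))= 29388718697528/ 17312275505525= 1.70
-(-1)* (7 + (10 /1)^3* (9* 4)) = 36007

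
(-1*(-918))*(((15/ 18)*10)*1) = 7650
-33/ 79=-0.42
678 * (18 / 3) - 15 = 4053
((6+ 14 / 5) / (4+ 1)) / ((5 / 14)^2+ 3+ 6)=8624 / 44725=0.19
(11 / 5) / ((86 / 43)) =11 / 10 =1.10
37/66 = 0.56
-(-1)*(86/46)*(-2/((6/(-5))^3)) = 5375/2484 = 2.16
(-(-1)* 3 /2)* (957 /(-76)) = -2871 /152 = -18.89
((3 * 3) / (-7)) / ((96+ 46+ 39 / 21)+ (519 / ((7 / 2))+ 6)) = -9 / 2087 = -0.00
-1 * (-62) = 62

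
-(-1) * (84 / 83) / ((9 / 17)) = 476 / 249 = 1.91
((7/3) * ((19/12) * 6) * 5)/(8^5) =665/196608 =0.00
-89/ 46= -1.93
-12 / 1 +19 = 7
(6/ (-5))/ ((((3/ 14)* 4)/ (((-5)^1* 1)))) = 7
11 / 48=0.23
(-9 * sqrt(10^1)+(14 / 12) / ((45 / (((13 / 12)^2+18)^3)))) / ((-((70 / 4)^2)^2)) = -21047437081 / 10802030400000+144 * sqrt(10) / 1500625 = -0.00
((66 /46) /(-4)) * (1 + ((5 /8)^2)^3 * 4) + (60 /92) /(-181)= -488706813 /1091305472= -0.45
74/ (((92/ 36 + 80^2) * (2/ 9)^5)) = 19663317/ 921968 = 21.33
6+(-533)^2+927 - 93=284929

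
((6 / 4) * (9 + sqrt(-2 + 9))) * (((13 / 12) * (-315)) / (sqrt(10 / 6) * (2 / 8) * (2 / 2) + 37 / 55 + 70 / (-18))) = 334459125 * sqrt(105) / 80286098 + 3010132125 * sqrt(15) / 80286098 + 6454047600 * sqrt(7) / 40143049 + 58086428400 / 40143049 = 2060.26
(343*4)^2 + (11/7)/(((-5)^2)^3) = 1882384.00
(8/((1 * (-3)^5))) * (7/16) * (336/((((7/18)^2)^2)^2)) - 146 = -1105567922/117649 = -9397.17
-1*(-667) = 667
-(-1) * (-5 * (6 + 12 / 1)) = -90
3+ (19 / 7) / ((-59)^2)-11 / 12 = 2.08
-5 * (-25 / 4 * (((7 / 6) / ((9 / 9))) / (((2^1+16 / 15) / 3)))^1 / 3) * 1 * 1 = 4375 / 368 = 11.89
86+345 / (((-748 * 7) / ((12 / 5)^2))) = 560386 / 6545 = 85.62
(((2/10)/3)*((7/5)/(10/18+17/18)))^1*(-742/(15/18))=-20776/375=-55.40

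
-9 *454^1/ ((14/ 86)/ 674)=-118420452/ 7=-16917207.43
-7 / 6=-1.17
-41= -41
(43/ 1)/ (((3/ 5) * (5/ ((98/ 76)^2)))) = 103243/ 4332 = 23.83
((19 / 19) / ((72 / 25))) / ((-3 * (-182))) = 25 / 39312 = 0.00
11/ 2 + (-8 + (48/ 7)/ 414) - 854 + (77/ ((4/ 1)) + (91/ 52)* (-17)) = -418753/ 483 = -866.98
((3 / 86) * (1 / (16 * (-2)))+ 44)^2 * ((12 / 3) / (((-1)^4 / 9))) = 131954195025 / 1893376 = 69692.55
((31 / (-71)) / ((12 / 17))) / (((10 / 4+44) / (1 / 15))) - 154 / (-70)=42157 / 19170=2.20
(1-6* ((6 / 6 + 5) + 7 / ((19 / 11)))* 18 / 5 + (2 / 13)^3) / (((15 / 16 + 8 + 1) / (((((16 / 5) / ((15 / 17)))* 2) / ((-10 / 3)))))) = 65439922944 / 1382736875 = 47.33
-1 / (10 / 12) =-6 / 5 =-1.20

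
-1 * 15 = -15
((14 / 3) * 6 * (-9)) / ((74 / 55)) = -187.30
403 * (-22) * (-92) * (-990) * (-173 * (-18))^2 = -7830472440098880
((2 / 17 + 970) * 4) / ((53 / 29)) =1913072 / 901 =2123.28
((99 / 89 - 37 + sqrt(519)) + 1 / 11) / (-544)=35045 / 532576 - sqrt(519) / 544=0.02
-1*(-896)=896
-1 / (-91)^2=-1 / 8281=-0.00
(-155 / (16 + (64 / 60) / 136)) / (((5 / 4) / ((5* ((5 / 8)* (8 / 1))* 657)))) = -259679250 / 2041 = -127231.38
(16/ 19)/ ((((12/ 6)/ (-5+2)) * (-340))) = 6/ 1615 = 0.00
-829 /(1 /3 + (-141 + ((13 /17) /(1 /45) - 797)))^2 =-2156229 /2122076356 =-0.00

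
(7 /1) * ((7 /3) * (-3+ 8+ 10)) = 245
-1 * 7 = -7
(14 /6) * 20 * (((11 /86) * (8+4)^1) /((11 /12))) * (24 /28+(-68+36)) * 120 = -12556800 /43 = -292018.60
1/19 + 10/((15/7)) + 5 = 554/57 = 9.72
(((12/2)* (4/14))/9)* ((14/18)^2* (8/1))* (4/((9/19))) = 17024/2187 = 7.78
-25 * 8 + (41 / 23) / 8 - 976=-216343 / 184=-1175.78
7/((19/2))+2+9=223/19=11.74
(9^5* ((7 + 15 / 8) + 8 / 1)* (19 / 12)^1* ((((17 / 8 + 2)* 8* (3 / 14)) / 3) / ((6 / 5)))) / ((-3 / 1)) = -925593075 / 896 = -1033027.99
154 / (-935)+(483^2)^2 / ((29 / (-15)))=-69390290839681 / 2465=-28150219407.58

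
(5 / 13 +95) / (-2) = -620 / 13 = -47.69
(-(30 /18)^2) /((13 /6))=-50 /39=-1.28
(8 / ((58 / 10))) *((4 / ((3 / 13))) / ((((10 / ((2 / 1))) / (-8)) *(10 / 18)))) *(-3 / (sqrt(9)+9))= 2496 / 145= 17.21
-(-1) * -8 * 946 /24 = -946 /3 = -315.33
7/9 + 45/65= 172/117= 1.47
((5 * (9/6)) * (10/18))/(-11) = -25/66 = -0.38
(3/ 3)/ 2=1/ 2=0.50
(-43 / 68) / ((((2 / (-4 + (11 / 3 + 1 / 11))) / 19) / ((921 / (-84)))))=-250819 / 15708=-15.97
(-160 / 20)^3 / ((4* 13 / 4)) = -512 / 13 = -39.38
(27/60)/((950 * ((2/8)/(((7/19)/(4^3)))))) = 63/5776000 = 0.00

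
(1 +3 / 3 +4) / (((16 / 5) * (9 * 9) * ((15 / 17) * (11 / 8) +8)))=85 / 33831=0.00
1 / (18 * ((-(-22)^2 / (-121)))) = 1 / 72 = 0.01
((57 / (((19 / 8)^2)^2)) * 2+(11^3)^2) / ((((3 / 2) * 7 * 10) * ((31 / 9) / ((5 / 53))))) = 36453484425 / 78885359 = 462.11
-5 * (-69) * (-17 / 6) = -1955 / 2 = -977.50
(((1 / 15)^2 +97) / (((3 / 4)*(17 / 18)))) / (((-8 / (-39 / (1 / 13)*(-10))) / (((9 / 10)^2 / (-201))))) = 49796019 / 142375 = 349.75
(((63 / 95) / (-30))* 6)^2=3969 / 225625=0.02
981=981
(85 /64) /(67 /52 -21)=-221 /3280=-0.07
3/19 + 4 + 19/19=98/19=5.16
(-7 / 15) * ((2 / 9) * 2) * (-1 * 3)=28 / 45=0.62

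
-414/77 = -5.38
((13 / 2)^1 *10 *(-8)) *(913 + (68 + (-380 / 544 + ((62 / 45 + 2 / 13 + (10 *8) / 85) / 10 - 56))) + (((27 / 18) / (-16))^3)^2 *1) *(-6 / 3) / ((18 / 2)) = 49363333298069429 / 462044528640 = 106836.74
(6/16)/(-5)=-3/40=-0.08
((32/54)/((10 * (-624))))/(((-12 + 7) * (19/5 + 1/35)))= 7/1411020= 0.00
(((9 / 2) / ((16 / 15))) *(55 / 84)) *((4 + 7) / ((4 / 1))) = 27225 / 3584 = 7.60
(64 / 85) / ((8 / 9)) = 72 / 85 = 0.85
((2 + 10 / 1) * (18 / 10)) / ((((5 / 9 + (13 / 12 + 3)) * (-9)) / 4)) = -1728 / 835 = -2.07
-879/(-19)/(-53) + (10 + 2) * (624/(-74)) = -3802731/37259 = -102.06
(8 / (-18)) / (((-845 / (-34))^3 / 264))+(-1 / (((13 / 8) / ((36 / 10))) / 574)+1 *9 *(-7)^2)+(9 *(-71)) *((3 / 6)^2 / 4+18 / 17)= -761722315048001 / 492334518000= -1547.16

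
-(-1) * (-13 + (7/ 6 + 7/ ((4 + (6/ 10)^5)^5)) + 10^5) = 201585039610035691164623297/ 2016088841443507031658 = 99988.17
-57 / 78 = -0.73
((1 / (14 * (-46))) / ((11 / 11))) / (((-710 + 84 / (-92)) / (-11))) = -11 / 457828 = -0.00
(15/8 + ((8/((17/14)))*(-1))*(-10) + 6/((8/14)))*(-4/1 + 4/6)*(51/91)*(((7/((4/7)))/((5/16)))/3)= -74501/39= -1910.28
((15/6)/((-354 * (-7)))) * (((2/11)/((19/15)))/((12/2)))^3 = 0.00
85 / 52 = 1.63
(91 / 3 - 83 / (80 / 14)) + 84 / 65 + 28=70357 / 1560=45.10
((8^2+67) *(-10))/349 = -1310/349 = -3.75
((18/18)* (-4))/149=-4/149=-0.03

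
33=33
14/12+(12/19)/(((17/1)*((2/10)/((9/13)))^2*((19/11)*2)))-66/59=64943701/367152162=0.18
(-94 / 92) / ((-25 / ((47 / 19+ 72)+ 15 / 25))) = 167602 / 54625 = 3.07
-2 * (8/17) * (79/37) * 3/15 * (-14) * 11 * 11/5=2141216/15725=136.17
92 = 92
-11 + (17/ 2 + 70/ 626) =-1495/ 626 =-2.39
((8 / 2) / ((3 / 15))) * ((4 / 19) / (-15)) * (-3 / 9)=16 / 171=0.09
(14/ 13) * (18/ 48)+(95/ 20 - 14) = -115/ 13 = -8.85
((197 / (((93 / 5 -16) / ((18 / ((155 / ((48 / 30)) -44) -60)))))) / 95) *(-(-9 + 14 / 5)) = -293136 / 23465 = -12.49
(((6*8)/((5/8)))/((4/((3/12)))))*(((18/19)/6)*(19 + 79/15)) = 8736/475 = 18.39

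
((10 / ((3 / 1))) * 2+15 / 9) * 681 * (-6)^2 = 204300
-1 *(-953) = 953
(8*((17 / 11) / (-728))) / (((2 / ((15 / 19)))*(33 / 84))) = -510 / 29887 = -0.02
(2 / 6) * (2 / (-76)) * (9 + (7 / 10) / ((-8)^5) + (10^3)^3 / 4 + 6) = -81920004915193 / 37355520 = -2192982.59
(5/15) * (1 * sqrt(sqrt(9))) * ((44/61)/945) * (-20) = -0.01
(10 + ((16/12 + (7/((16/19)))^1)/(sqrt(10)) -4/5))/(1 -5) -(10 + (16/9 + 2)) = -1447/90 -463 * sqrt(10)/1920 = -16.84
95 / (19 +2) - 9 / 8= 571 / 168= 3.40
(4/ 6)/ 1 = 2/ 3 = 0.67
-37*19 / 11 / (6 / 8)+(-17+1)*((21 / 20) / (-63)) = -4672 / 55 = -84.95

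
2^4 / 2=8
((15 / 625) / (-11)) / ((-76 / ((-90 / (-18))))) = 3 / 20900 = 0.00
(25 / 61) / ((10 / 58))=2.38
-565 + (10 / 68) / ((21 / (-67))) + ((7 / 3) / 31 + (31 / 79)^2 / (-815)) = -63653600652809 / 112582709610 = -565.39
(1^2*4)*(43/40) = 43/10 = 4.30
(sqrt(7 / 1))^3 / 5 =7*sqrt(7) / 5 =3.70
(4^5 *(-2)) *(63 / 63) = -2048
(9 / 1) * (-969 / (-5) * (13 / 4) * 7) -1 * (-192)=797451 / 20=39872.55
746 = 746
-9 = -9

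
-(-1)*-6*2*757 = -9084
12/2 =6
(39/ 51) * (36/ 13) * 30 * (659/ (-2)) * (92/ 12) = -2728260/ 17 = -160485.88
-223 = -223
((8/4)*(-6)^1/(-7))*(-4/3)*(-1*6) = 96/7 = 13.71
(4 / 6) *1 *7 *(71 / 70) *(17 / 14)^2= 20519 / 2940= 6.98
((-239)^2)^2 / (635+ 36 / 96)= 26102469128 / 5083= 5135248.70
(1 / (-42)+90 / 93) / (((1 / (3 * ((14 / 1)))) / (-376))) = -462104 / 31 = -14906.58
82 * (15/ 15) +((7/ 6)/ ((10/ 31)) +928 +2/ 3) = 60857/ 60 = 1014.28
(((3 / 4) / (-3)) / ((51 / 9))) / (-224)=3 / 15232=0.00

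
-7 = -7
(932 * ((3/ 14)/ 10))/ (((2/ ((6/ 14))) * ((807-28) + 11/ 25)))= 10485/ 1909628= 0.01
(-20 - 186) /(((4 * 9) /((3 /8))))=-103 /48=-2.15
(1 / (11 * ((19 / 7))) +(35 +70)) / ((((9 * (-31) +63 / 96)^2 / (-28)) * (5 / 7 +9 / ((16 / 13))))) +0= -0.00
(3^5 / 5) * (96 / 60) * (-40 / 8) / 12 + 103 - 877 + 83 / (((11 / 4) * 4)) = -43937 / 55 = -798.85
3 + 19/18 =73/18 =4.06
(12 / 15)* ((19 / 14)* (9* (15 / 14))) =513 / 49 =10.47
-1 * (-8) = 8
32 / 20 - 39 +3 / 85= -3176 / 85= -37.36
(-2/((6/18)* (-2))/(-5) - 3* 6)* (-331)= 30783/5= 6156.60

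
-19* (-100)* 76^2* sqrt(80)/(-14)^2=10974400* sqrt(5)/49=500806.21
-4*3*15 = -180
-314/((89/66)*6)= -3454/89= -38.81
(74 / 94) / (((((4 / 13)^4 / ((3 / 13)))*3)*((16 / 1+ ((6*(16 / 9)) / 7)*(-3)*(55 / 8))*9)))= -0.05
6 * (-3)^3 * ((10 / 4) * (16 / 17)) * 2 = -12960 / 17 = -762.35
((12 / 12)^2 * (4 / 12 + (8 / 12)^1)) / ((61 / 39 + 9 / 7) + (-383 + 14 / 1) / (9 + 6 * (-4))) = 1365 / 37469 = 0.04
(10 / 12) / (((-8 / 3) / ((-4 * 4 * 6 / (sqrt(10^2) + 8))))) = 5 / 3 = 1.67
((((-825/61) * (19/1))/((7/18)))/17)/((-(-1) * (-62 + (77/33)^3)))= 0.79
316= 316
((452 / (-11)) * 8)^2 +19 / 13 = 169983227 / 1573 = 108063.08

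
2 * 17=34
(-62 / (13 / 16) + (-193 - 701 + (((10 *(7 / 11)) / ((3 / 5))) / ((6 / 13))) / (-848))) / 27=-1059000103 / 29467152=-35.94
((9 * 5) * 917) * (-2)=-82530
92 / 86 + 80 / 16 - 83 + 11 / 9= -29299 / 387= -75.71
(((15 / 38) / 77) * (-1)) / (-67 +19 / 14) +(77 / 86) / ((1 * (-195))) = -14537917 / 3221030670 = -0.00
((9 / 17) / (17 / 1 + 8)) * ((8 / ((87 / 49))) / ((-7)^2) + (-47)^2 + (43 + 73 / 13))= 7660401 / 160225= 47.81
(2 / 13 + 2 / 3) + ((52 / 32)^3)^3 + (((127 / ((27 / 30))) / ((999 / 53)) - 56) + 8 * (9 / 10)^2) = 14823596264449663 / 392194267545600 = 37.80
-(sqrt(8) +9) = -9-2* sqrt(2) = -11.83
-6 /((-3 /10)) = 20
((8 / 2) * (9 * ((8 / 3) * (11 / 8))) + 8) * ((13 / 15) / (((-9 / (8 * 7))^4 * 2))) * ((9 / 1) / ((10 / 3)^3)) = 223734784 / 10125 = 22097.26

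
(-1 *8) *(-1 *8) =64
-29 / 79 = -0.37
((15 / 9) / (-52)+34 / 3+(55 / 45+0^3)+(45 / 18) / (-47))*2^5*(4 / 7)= 8777504 / 38493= 228.03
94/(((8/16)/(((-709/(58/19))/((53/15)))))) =-18994110/1537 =-12357.91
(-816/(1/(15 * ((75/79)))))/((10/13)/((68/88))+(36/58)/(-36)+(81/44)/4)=-1035489312000/128182319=-8078.25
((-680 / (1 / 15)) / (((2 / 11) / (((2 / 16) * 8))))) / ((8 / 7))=-98175 / 2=-49087.50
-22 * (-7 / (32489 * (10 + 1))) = 14 / 32489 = 0.00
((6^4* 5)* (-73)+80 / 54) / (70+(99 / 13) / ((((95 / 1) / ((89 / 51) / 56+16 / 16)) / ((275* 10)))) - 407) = 79033383520 / 18325737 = 4312.70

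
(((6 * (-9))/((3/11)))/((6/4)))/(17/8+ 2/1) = -32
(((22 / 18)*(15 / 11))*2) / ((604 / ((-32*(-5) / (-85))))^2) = 640 / 19768467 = 0.00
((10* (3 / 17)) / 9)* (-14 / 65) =-0.04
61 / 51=1.20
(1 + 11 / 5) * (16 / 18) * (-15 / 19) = -128 / 57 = -2.25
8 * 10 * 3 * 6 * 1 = 1440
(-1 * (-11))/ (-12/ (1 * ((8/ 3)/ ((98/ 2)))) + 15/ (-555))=-814/ 16319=-0.05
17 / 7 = 2.43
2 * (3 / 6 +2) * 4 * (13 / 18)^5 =1856465 / 472392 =3.93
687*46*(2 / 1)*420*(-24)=-637096320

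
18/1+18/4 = 45/2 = 22.50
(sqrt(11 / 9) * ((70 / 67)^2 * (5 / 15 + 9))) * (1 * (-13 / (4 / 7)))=-256.24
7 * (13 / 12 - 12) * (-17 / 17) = 917 / 12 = 76.42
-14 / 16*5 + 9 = 37 / 8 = 4.62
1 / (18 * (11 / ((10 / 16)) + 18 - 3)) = 5 / 2934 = 0.00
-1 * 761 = -761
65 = 65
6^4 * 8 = 10368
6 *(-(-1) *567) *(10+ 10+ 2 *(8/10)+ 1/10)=73823.40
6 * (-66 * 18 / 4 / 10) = -891 / 5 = -178.20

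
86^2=7396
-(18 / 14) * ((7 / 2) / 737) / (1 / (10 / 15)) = -3 / 737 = -0.00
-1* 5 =-5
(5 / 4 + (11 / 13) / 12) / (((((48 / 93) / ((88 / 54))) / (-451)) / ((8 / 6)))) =-15840473 / 6318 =-2507.20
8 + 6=14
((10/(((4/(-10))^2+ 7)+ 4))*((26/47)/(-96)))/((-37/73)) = 118625/11644344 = 0.01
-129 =-129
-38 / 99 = -0.38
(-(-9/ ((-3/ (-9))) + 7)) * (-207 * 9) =-37260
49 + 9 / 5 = 254 / 5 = 50.80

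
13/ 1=13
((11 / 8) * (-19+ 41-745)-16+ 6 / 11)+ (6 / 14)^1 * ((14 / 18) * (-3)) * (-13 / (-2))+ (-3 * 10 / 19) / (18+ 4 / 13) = -202184475 / 198968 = -1016.17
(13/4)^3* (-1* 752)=-103259/4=-25814.75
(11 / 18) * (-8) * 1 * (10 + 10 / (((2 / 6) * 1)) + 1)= -1804 / 9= -200.44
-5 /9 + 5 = 40 /9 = 4.44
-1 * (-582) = 582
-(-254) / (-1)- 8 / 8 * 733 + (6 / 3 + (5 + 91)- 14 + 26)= -877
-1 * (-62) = 62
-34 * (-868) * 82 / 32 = 151249 / 2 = 75624.50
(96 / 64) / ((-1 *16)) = -3 / 32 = -0.09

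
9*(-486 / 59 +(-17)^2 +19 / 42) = 2090553 / 826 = 2530.94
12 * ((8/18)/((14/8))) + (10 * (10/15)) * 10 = 488/7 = 69.71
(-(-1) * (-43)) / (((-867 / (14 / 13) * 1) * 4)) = 301 / 22542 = 0.01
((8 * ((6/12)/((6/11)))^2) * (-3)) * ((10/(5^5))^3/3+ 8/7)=-354492190888/15380859375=-23.05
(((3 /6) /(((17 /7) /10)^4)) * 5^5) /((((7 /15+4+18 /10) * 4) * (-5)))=-14068359375 /3925487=-3583.85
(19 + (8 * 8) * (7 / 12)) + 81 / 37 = 6496 / 111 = 58.52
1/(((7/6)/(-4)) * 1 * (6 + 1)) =-24/49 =-0.49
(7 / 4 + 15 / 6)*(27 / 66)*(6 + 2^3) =1071 / 44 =24.34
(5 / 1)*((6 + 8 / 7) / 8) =125 / 28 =4.46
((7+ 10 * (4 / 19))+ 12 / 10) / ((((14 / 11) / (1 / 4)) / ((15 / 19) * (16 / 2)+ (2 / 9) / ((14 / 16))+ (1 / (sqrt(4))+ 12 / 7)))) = 226461301 / 12736080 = 17.78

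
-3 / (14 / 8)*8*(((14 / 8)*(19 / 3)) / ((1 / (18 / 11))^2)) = -49248 / 121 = -407.01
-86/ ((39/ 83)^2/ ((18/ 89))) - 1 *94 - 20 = -192.78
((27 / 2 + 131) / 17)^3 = 4913 / 8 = 614.12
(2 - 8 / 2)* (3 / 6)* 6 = -6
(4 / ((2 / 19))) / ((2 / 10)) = 190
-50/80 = -5/8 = -0.62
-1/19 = -0.05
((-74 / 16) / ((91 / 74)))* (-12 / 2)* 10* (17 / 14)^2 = 5934615 / 17836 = 332.73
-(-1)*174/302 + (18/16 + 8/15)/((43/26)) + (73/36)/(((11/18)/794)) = 11297184047/4285380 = 2636.22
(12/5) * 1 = 12/5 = 2.40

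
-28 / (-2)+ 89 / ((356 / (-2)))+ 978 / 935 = 27201 / 1870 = 14.55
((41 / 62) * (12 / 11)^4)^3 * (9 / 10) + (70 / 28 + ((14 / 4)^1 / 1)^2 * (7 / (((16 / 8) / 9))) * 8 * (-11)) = -31745720303729779840247 / 934969197708953110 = -33953.76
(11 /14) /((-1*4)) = -11 /56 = -0.20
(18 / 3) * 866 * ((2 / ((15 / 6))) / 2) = 2078.40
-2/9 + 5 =43/9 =4.78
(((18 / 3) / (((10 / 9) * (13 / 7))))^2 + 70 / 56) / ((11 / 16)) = 656036 / 46475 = 14.12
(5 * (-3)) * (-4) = 60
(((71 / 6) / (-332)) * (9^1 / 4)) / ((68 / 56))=-1491 / 22576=-0.07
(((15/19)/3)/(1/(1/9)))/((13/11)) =0.02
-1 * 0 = 0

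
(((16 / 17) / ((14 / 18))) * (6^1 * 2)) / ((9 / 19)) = 3648 / 119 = 30.66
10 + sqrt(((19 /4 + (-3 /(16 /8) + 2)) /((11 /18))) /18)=sqrt(231) /22 + 10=10.69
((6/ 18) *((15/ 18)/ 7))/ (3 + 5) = 5/ 1008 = 0.00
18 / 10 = 9 / 5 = 1.80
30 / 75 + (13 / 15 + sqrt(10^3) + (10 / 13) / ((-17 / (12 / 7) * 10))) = 29213 / 23205 + 10 * sqrt(10) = 32.88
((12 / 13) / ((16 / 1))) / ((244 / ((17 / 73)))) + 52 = 48163699 / 926224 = 52.00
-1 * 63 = -63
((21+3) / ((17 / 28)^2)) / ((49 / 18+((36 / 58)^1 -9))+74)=9821952 / 10310075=0.95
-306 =-306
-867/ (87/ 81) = -23409/ 29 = -807.21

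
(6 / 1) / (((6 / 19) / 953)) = 18107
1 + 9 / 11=20 / 11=1.82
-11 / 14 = -0.79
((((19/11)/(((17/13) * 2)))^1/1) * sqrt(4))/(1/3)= 741/187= 3.96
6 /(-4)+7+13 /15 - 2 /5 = 5.97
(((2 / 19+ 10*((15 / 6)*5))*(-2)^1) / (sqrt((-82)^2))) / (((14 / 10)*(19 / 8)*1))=-95080 / 103607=-0.92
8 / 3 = 2.67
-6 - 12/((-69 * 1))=-134/23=-5.83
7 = 7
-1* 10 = -10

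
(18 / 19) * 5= 90 / 19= 4.74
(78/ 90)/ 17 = 0.05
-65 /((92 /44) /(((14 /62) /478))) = -5005 /340814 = -0.01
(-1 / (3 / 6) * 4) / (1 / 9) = -72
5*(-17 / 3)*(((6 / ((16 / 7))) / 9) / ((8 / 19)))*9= -11305 / 64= -176.64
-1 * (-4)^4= -256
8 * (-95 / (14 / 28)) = -1520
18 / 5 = 3.60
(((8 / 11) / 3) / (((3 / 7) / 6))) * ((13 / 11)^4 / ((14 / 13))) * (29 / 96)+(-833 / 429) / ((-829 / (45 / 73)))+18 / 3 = 35845277836493 / 4561279335756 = 7.86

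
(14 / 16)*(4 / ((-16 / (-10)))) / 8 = 35 / 128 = 0.27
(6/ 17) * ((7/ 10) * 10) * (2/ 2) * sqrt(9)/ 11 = 126/ 187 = 0.67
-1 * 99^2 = -9801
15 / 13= 1.15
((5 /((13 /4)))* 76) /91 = 1520 /1183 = 1.28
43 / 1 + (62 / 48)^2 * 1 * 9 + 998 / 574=1097567 / 18368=59.75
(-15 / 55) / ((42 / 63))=-9 / 22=-0.41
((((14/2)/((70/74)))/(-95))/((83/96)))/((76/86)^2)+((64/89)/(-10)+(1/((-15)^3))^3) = -364777793246292433/1947826335427734375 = -0.19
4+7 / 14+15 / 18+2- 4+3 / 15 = 53 / 15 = 3.53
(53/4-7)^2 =39.06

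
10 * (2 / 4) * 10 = 50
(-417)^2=173889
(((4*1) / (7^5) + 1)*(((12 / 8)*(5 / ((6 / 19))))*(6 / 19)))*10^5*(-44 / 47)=-554763000000 / 789929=-702294.76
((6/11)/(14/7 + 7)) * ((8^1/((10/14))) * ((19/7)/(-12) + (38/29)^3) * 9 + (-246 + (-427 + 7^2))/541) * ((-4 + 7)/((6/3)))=13381358142/725694695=18.44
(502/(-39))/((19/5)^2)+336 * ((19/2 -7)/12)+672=10434068/14079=741.11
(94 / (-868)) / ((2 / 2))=-0.11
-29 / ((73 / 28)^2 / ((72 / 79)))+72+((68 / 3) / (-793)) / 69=4706896240972 / 69106093641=68.11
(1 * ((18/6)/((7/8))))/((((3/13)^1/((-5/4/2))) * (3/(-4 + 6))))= -130/21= -6.19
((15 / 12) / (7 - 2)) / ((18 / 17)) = 17 / 72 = 0.24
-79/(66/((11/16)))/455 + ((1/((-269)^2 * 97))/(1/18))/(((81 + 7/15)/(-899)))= -26469396521/14409761140320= -0.00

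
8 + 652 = 660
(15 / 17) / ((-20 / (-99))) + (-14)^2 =13625 / 68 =200.37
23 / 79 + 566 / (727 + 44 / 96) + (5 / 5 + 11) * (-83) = -17370497 / 17459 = -994.93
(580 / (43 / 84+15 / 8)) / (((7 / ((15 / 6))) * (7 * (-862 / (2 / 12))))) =-2900 / 1209817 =-0.00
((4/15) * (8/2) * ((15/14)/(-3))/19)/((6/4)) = -16/1197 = -0.01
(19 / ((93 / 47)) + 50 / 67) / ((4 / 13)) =838253 / 24924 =33.63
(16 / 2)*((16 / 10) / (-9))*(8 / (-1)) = 512 / 45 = 11.38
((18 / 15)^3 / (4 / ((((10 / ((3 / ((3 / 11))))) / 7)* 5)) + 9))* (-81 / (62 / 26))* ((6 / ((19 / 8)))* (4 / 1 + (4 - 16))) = 87340032 / 1116155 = 78.25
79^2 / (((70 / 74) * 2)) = 230917 / 70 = 3298.81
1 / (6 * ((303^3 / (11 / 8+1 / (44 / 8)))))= 137 / 14687971056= 0.00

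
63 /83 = 0.76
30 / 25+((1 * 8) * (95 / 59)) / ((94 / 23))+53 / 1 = 795183 / 13865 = 57.35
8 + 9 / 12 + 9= 71 / 4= 17.75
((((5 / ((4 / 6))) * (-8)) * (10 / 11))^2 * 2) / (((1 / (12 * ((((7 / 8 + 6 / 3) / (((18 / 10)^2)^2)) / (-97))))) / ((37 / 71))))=-21275000000 / 202498461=-105.06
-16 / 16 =-1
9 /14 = 0.64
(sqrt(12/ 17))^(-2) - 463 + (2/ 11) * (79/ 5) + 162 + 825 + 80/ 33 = 116757/ 220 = 530.71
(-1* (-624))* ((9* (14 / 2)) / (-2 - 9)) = -39312 / 11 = -3573.82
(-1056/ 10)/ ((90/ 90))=-528/ 5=-105.60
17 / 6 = 2.83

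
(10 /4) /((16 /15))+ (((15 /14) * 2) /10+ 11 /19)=3.14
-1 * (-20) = 20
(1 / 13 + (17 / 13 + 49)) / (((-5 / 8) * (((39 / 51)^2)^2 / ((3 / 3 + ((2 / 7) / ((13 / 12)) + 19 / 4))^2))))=-52427422182971 / 6149354666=-8525.68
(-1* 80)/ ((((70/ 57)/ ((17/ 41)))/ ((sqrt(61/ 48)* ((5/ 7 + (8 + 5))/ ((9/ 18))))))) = -124032* sqrt(183)/ 2009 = -835.18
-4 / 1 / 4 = -1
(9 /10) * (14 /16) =0.79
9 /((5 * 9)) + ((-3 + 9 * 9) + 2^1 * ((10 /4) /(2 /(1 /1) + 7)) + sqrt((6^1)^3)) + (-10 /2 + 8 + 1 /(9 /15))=6 * sqrt(6) + 3754 /45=98.12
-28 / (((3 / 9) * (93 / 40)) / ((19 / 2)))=-10640 / 31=-343.23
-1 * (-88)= 88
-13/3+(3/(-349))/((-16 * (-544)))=-4.33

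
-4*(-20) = 80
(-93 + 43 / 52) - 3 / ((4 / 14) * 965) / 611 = -217386557 / 2358460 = -92.17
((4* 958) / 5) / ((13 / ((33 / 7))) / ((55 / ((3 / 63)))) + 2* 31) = 4173048 / 337603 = 12.36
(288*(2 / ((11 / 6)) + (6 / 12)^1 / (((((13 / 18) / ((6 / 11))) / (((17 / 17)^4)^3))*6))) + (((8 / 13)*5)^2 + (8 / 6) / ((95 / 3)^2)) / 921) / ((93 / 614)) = 933635532056 / 425537775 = 2194.01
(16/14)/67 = 0.02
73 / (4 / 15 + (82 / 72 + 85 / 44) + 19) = 36135 / 11057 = 3.27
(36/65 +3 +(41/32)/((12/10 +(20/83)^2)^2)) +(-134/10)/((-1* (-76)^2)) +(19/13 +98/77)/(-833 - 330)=78708070278370064297/18038503073166759040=4.36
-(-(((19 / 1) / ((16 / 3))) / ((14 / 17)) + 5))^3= 9116230969 / 11239424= 811.09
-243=-243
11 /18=0.61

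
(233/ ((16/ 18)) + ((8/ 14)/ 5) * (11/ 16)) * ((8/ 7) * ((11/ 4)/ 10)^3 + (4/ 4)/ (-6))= -1762521919/ 47040000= -37.47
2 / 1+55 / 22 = 9 / 2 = 4.50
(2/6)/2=1/6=0.17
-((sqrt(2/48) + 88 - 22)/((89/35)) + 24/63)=-49222/1869 - 35 * sqrt(6)/1068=-26.42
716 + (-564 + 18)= 170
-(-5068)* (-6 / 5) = -30408 / 5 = -6081.60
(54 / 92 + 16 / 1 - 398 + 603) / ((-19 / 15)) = -152895 / 874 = -174.94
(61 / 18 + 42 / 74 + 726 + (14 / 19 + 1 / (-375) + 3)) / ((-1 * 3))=-1160515157 / 4745250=-244.56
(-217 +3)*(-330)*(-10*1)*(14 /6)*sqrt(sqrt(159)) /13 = -450101.47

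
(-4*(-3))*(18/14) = 108/7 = 15.43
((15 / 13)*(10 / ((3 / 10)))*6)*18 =54000 / 13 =4153.85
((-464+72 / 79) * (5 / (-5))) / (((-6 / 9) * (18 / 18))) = -54876 / 79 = -694.63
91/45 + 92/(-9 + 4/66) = -4391/531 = -8.27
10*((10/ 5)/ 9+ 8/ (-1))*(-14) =9800/ 9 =1088.89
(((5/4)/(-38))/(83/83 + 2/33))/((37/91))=-429/5624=-0.08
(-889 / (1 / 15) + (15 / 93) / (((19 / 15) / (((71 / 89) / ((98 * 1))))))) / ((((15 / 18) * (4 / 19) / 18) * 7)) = -369928782567 / 1892674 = -195452.98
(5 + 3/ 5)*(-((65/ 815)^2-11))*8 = 13085632/ 26569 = 492.52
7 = 7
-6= -6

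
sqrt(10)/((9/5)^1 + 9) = 5 * sqrt(10)/54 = 0.29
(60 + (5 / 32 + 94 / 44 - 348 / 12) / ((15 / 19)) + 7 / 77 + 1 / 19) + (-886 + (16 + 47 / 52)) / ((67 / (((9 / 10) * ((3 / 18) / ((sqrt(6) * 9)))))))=2639839 / 100320 - 45193 * sqrt(6) / 1254240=26.23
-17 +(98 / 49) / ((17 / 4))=-281 / 17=-16.53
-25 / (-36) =25 / 36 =0.69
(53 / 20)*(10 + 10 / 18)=1007 / 36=27.97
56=56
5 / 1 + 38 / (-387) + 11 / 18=4267 / 774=5.51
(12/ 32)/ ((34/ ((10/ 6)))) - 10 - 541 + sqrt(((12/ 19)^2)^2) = -550.58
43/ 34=1.26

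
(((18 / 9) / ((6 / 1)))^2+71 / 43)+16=6874 / 387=17.76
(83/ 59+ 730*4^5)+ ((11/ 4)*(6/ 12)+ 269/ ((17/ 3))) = 5998503705/ 8024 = 747570.25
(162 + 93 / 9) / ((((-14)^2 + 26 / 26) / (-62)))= -32054 / 591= -54.24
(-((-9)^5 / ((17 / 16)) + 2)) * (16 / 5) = 3023200 / 17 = 177835.29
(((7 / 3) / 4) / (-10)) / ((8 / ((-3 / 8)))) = 7 / 2560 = 0.00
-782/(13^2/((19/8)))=-7429/676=-10.99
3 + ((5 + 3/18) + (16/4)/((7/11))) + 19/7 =103/6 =17.17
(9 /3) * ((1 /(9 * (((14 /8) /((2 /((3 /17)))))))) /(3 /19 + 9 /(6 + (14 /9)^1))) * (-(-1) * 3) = 175712 /36603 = 4.80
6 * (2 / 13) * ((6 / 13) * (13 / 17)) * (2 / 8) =18 / 221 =0.08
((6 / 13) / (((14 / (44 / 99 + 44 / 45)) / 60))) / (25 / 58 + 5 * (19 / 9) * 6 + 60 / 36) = 14848 / 345345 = 0.04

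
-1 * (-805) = 805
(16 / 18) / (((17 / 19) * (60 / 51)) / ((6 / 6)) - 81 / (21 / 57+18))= -53048 / 200349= -0.26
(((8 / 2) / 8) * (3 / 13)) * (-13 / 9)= -1 / 6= -0.17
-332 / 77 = -4.31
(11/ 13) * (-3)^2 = 99/ 13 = 7.62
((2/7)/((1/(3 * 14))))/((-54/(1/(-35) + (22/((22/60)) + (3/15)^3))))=-34988/2625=-13.33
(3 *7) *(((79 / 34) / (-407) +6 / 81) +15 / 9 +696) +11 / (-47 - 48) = 173358776123 / 11831490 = 14652.32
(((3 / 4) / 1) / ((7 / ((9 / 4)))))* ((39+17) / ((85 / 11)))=297 / 170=1.75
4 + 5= 9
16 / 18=8 / 9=0.89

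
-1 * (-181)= 181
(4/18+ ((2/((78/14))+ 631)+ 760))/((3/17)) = 2767855/351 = 7885.63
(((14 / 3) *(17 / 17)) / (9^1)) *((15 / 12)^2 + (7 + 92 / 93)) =99491 / 20088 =4.95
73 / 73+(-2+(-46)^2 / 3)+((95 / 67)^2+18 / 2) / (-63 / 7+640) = 5985345445 / 8497677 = 704.35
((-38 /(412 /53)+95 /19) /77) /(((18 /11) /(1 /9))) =23 /233604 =0.00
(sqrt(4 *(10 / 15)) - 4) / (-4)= 1 - sqrt(6) / 6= 0.59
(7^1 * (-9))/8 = -63/8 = -7.88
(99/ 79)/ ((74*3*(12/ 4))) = 11/ 5846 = 0.00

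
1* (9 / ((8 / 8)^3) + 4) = 13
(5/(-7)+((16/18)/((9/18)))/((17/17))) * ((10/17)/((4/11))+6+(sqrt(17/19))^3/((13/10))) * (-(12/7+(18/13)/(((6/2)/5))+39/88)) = -9849067/272272 - 22626235 * sqrt(323)/131535404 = -39.27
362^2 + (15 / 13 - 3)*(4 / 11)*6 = 18738716 / 143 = 131039.97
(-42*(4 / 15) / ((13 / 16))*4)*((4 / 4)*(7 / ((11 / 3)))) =-75264 / 715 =-105.26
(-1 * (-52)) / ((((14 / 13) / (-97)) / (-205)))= 6721130 / 7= 960161.43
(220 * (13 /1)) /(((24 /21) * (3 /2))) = 5005 /3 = 1668.33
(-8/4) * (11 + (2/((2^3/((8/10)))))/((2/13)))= -123/5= -24.60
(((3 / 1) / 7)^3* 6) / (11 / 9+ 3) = 729 / 6517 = 0.11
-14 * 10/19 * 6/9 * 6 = -29.47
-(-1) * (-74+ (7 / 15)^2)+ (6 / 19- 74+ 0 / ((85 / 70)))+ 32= -115.47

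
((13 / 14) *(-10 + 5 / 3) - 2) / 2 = -409 / 84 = -4.87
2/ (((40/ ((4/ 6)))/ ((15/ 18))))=1/ 36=0.03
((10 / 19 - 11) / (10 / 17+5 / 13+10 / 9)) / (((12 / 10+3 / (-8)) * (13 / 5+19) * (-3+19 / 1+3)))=-439790 / 29627631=-0.01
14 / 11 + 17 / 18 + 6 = 1627 / 198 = 8.22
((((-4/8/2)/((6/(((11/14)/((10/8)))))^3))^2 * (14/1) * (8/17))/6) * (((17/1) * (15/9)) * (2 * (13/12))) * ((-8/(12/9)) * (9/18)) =-23030293/1378384087500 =-0.00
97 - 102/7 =577/7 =82.43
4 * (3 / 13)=12 / 13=0.92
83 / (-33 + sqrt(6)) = -913 / 361-83 * sqrt(6) / 1083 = -2.72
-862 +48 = -814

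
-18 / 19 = -0.95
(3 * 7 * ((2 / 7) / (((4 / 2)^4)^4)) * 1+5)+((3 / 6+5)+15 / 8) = 405507 / 32768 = 12.38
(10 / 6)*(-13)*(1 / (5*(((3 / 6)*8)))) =-1.08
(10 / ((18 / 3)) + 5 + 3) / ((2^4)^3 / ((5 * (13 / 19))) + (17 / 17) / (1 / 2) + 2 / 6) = 1885 / 233927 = 0.01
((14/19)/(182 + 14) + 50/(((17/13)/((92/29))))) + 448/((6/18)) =192156765/131138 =1465.30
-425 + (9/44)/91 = -1701691/4004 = -425.00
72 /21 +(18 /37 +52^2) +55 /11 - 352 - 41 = 600858 /259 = 2319.92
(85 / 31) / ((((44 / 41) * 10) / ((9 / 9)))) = 0.26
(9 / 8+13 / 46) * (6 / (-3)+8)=777 / 92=8.45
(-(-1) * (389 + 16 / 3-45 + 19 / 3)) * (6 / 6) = 1067 / 3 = 355.67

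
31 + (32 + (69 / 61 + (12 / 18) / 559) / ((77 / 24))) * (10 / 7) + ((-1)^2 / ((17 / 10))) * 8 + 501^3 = 39290973561101484 / 312449137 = 125751582.92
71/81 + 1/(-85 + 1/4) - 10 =-9.14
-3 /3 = -1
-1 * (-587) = 587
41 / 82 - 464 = -927 / 2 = -463.50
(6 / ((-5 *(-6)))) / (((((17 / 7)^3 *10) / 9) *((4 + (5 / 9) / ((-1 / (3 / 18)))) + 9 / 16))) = 0.00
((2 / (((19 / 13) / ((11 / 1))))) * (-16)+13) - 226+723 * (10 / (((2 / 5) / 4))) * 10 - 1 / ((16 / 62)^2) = 878597869 / 1216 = 722531.14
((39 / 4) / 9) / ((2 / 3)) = 13 / 8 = 1.62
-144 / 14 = -72 / 7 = -10.29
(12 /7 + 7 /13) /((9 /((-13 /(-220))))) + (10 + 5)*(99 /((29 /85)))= 349896889 /80388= 4352.60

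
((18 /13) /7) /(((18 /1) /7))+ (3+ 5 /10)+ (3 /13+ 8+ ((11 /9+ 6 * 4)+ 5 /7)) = 61825 /1638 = 37.74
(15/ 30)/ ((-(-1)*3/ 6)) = 1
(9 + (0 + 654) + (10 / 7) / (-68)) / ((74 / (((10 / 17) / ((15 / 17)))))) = 157789 / 26418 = 5.97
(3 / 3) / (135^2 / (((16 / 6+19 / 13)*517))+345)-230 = -230.00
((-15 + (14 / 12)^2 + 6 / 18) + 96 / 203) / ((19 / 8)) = -187562 / 34713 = -5.40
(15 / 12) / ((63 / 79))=395 / 252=1.57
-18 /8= -9 /4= -2.25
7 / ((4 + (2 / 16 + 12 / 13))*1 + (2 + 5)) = 104 / 179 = 0.58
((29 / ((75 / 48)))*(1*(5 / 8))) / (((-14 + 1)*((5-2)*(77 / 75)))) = -290 / 1001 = -0.29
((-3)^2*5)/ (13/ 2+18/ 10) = 450/ 83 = 5.42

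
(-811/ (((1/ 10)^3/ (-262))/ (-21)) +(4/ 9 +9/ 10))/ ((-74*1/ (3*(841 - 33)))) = 2192469673934/ 15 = 146164644928.93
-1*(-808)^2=-652864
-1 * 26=-26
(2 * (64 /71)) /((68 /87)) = 2784 /1207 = 2.31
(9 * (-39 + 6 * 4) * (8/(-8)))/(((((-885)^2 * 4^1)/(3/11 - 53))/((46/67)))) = -4002/2565497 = -0.00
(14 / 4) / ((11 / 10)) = 35 / 11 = 3.18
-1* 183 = -183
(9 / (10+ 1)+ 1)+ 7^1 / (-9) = 103 / 99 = 1.04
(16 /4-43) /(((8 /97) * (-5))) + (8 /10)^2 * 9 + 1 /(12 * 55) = 662221 /6600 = 100.34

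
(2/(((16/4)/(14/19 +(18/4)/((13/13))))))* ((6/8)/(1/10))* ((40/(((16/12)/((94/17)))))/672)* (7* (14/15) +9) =10896245/144704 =75.30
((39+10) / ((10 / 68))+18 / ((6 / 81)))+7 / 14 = 5767 / 10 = 576.70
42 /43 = 0.98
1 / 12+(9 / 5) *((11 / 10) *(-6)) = -3539 / 300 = -11.80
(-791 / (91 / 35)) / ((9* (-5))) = 791 / 117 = 6.76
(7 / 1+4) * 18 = 198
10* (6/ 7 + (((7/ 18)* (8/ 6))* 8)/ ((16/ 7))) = 5050/ 189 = 26.72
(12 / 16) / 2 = 3 / 8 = 0.38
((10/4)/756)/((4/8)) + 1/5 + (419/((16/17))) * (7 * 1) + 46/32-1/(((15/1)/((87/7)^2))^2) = 4881325052/1620675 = 3011.91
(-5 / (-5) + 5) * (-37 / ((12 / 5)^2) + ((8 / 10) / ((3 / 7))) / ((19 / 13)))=-70403 / 2280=-30.88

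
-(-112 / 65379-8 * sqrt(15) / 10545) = 112 / 65379 + 8 * sqrt(15) / 10545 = 0.00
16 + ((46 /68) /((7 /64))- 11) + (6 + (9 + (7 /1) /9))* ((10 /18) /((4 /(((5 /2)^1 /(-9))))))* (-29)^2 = -173759029 /347004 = -500.74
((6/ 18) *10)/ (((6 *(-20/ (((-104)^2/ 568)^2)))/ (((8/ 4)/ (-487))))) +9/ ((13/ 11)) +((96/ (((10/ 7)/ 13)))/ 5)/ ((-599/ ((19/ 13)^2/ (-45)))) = 164967143530607/ 21506431532625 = 7.67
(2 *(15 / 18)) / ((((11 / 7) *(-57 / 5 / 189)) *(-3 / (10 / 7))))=1750 / 209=8.37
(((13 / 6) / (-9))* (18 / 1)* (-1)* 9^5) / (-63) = -28431 / 7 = -4061.57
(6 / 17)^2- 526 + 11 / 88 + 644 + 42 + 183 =793593 / 2312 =343.25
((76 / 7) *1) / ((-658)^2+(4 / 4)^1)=0.00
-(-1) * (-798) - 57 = -855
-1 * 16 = -16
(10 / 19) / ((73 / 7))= 70 / 1387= 0.05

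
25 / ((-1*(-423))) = 25 / 423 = 0.06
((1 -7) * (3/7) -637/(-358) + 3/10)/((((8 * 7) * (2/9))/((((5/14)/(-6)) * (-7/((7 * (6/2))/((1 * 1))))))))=-3083/3929408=-0.00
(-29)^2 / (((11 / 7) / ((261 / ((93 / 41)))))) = 20998929 / 341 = 61580.44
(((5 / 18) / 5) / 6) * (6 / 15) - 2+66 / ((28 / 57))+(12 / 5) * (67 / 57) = 2427191 / 17955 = 135.18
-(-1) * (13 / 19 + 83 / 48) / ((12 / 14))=15407 / 5472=2.82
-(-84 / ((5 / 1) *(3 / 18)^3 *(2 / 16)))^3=3058222453751808 / 125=24465779630014.46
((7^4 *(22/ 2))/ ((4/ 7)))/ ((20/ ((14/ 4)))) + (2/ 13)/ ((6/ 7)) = 50472541/ 6240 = 8088.55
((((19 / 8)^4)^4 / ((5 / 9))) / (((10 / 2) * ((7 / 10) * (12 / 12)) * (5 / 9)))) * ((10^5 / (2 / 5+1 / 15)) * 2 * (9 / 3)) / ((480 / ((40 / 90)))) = 973489770790721440923375 / 862017116176384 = 1129316057.10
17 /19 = 0.89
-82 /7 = -11.71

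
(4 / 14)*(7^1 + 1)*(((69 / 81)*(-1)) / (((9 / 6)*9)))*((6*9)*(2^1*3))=-2944 / 63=-46.73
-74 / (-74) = 1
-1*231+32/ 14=-1601/ 7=-228.71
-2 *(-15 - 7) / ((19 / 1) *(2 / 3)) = 3.47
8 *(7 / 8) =7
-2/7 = -0.29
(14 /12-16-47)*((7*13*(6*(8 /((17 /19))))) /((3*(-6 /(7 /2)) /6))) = 17960852 /51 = 352173.57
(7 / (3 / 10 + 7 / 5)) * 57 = 234.71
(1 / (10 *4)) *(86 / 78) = 43 / 1560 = 0.03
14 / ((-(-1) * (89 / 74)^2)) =76664 / 7921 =9.68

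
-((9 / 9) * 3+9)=-12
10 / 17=0.59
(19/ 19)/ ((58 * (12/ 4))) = 1/ 174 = 0.01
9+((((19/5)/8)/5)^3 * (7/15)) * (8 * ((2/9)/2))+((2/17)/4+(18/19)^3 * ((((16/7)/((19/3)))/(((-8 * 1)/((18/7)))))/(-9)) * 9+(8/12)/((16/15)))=142938530922985109/14655248055000000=9.75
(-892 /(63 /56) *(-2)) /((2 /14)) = 11100.44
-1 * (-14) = 14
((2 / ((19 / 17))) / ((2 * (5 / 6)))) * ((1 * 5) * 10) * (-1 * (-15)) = 15300 / 19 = 805.26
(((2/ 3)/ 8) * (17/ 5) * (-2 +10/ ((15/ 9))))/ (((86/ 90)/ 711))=36261/ 43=843.28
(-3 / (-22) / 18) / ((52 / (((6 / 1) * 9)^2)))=243 / 572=0.42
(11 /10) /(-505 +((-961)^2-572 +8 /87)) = 957 /802526360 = 0.00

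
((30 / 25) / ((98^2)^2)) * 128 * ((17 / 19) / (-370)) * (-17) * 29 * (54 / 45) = 1206864 / 506581887875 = 0.00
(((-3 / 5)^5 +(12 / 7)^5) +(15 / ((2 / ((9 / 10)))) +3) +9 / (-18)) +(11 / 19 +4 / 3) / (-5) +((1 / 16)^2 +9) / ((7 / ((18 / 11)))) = 108329906553269 / 4215195600000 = 25.70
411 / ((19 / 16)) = 6576 / 19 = 346.11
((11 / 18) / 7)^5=161051 / 31757969376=0.00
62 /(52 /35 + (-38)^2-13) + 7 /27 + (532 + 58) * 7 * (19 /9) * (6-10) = -47210595131 /1353699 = -34875.25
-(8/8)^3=-1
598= 598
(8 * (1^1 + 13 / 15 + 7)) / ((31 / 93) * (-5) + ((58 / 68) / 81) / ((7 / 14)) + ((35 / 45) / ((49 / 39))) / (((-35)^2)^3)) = -1256870738025000 / 29158569337783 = -43.10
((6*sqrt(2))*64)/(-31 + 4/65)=-17.55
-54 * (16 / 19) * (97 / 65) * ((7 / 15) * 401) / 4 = -19604088 / 6175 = -3174.75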